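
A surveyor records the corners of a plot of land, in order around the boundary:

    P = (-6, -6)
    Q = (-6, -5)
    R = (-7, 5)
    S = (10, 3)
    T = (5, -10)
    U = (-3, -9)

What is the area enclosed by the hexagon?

Σ = (-6) + (-65) + (-71) + (-115) + (-75) + (-36) = -368
Area = |Σ|/2 = 184.

184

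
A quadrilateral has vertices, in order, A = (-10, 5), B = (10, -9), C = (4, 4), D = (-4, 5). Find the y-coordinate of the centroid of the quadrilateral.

2/13

Apply the surveyor's formula. First the cross-terms c_i = x_i·y_{i+1} − x_{i+1}·y_i:
  40, 76, 36, 30  ⇒  2A = 182, A = 91.
Then Σ (y_i + y_{i+1})·c_i = 84, so ȳ = 84 / (6·91) = 2/13.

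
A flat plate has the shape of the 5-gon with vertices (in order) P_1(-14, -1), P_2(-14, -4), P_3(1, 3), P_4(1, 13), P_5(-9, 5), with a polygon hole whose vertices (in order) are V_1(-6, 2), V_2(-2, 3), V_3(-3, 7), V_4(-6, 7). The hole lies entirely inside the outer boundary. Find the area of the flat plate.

91.5

Outer boundary:
P_1→P_2: (-14)(-4) − (-14)(-1) = 42
P_2→P_3: (-14)(3) − (1)(-4) = -38
P_3→P_4: (1)(13) − (1)(3) = 10
P_4→P_5: (1)(5) − (-9)(13) = 122
P_5→P_1: (-9)(-1) − (-14)(5) = 79
Σ = 215
Area = |Σ|/2 = 107.5.
Hole:
Σ = (-14) + (-5) + (21) + (30) = 32
Area = |Σ|/2 = 16.
Net area = 107.5 − 16 = 91.5.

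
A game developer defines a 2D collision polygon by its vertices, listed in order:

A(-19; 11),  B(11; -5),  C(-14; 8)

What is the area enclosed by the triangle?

Σ = (-26) + (18) + (-2) = -10
Area = |Σ|/2 = 5.

5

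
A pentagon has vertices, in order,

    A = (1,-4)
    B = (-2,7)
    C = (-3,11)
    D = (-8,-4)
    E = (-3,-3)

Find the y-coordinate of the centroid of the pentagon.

Apply the shoelace (surveyor's) formula. First the cross-terms c_i = x_i·y_{i+1} − x_{i+1}·y_i:
  -1, -1, 100, 12, 15  ⇒  2A = 125, A = 62.5.
Then Σ (y_i + y_{i+1})·c_i = 490, so ȳ = 490 / (6·62.5) = 98/75.

98/75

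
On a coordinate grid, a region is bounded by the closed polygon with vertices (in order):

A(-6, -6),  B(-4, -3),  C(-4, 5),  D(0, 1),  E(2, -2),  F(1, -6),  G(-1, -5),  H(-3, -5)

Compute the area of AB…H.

43.5

Apply the shoelace (surveyor's) formula: 2A = Σ (x_i·y_{i+1} − x_{i+1}·y_i), indices taken mod 8.
Cross-terms: -6, -32, -4, -2, -10, -11, -10, -12  ⇒  Σ = -87
Area = |Σ|/2 = 43.5.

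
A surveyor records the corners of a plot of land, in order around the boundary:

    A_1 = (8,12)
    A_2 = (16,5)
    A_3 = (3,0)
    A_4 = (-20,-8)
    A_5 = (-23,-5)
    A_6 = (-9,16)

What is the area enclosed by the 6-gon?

462

Apply the surveyor's formula: 2A = Σ (x_i·y_{i+1} − x_{i+1}·y_i), indices taken mod 6.
Σ = (-152) + (-15) + (-24) + (-84) + (-413) + (-236) = -924
Area = |Σ|/2 = 462.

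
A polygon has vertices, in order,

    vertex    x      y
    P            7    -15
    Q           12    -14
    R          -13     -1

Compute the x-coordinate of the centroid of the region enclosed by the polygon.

2

Apply the shoelace formula. First the cross-terms c_i = x_i·y_{i+1} − x_{i+1}·y_i:
  82, -194, 202  ⇒  2A = 90, A = 45.
Then Σ (x_i + x_{i+1})·c_i = 540, so x̄ = 540 / (6·45) = 2.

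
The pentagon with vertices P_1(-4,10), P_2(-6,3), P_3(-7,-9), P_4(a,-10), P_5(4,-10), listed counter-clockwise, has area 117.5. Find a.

-2

The doubled signed area Σ (x_i y_{i+1} − x_{i+1} y_i) is linear in a.
With a=0 it equals 233; the coefficient of a is -1 (from the two edges through P_4).
So -1·a + 233 = 2·117.5 = 235 ⇒ a = -2.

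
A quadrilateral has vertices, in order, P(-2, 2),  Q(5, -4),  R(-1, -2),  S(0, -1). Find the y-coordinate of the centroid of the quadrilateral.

-83/51

Apply Gauss's area formula. First the cross-terms c_i = x_i·y_{i+1} − x_{i+1}·y_i:
  -2, -14, 1, -2  ⇒  2A = -17, A = -8.5.
Then Σ (y_i + y_{i+1})·c_i = 83, so ȳ = 83 / (6·(-8.5)) = -83/51.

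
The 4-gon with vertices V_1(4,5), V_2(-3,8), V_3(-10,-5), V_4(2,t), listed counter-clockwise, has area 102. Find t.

Write out the shoelace sum; only the two edges meeting at V_4 involve t:
2·Area = [((-10)·t − 2·(-5)) + (2·5 − 4·t)] + 142
       = -14·t + 162 = 204
⇒ t = -3.

-3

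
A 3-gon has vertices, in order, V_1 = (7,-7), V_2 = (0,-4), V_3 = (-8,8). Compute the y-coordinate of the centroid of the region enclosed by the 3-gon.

Apply the shoelace formula. First the cross-terms c_i = x_i·y_{i+1} − x_{i+1}·y_i:
  -28, -32, 0  ⇒  2A = -60, A = -30.
Then Σ (y_i + y_{i+1})·c_i = 180, so ȳ = 180 / (6·(-30)) = -1.

-1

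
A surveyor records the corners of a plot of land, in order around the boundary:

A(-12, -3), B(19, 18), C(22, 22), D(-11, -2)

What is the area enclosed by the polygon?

Σ = (-159) + (22) + (198) + (9) = 70
Area = |Σ|/2 = 35.

35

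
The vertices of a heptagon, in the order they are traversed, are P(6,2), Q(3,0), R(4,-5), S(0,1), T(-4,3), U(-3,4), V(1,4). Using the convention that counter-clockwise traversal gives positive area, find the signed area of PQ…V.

-29

Apply Gauss's area formula: 2A = Σ (x_i·y_{i+1} − x_{i+1}·y_i), indices taken mod 7.
P→Q: (6)(0) − (3)(2) = -6
Q→R: (3)(-5) − (4)(0) = -15
R→S: (4)(1) − (0)(-5) = 4
S→T: (0)(3) − (-4)(1) = 4
T→U: (-4)(4) − (-3)(3) = -7
U→V: (-3)(4) − (1)(4) = -16
V→P: (1)(2) − (6)(4) = -22
Σ = -58
Signed area = Σ/2 = -29 (negative ⇒ clockwise traversal).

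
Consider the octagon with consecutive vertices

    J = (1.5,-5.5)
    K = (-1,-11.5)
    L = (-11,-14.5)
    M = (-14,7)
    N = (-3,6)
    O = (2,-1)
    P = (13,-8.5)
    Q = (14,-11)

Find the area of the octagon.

J→K: (1.5)(-11.5) − (-1)(-5.5) = -22.75
K→L: (-1)(-14.5) − (-11)(-11.5) = -112
L→M: (-11)(7) − (-14)(-14.5) = -280
M→N: (-14)(6) − (-3)(7) = -63
N→O: (-3)(-1) − (2)(6) = -9
O→P: (2)(-8.5) − (13)(-1) = -4
P→Q: (13)(-11) − (14)(-8.5) = -24
Q→J: (14)(-5.5) − (1.5)(-11) = -60.5
Σ = -575.25
Area = |Σ|/2 = 287.625.

287.625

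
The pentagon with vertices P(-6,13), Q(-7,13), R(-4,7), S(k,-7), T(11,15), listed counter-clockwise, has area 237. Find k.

15

The doubled signed area Σ (x_i y_{i+1} − x_{i+1} y_i) is linear in k.
With k=0 it equals 354; the coefficient of k is 8 (from the two edges through S).
So 8·k + 354 = 2·237 = 474 ⇒ k = 15.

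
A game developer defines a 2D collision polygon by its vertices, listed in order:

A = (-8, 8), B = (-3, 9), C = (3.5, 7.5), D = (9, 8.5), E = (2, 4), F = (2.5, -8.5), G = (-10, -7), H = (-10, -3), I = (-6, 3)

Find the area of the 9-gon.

Cross-terms: -48, -54, -37.75, 19, -27, -102.5, -40, -48, -24  ⇒  Σ = -362.25
Area = |Σ|/2 = 181.125.

181.125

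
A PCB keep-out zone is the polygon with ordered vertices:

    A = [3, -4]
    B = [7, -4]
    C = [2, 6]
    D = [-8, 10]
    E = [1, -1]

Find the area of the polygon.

65.5

Apply Gauss's area formula: 2A = Σ (x_i·y_{i+1} − x_{i+1}·y_i), indices taken mod 5.
Cross-terms: 16, 50, 68, -2, -1  ⇒  Σ = 131
Area = |Σ|/2 = 65.5.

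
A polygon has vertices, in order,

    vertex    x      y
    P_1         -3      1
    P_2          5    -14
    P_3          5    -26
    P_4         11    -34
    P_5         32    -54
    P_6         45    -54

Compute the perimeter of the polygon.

|P_1P_2| = √((8)² + (-15)²) = √289 = 17
|P_2P_3| = √((0)² + (-12)²) = √144 = 12
|P_3P_4| = √((6)² + (-8)²) = √100 = 10
|P_4P_5| = √((21)² + (-20)²) = √841 = 29
|P_5P_6| = √((13)² + (0)²) = √169 = 13
|P_6P_1| = √((-48)² + (55)²) = √5329 = 73
Perimeter = 17 + 12 + 10 + 29 + 13 + 73 = 154.

154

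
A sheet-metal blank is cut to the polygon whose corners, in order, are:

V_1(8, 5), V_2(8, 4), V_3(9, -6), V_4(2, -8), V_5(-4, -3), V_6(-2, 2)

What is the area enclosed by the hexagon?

115

Apply the surveyor's formula: 2A = Σ (x_i·y_{i+1} − x_{i+1}·y_i), indices taken mod 6.
V_1→V_2: (8)(4) − (8)(5) = -8
V_2→V_3: (8)(-6) − (9)(4) = -84
V_3→V_4: (9)(-8) − (2)(-6) = -60
V_4→V_5: (2)(-3) − (-4)(-8) = -38
V_5→V_6: (-4)(2) − (-2)(-3) = -14
V_6→V_1: (-2)(5) − (8)(2) = -26
Σ = -230
Area = |Σ|/2 = 115.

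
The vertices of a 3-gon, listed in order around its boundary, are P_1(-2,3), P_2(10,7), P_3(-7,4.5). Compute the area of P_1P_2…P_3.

Apply the shoelace (surveyor's) formula: 2A = Σ (x_i·y_{i+1} − x_{i+1}·y_i), indices taken mod 3.
Σ = (-44) + (94) + (-12) = 38
Area = |Σ|/2 = 19.

19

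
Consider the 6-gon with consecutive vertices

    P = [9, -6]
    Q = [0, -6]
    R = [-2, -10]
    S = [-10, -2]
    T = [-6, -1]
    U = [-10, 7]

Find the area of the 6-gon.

Apply Gauss's area formula: 2A = Σ (x_i·y_{i+1} − x_{i+1}·y_i), indices taken mod 6.
Σ = (-54) + (-12) + (-96) + (-2) + (-52) + (-3) = -219
Area = |Σ|/2 = 109.5.

109.5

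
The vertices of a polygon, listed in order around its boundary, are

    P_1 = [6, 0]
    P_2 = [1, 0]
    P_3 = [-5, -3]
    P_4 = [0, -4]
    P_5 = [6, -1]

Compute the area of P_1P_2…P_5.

Apply the shoelace (surveyor's) formula: 2A = Σ (x_i·y_{i+1} − x_{i+1}·y_i), indices taken mod 5.
Σ = (0) + (-3) + (20) + (24) + (6) = 47
Area = |Σ|/2 = 23.5.

23.5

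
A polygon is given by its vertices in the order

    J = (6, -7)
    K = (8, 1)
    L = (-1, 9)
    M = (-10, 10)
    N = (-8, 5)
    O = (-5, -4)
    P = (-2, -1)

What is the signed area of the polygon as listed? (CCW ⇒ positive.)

159.5

J→K: (6)(1) − (8)(-7) = 62
K→L: (8)(9) − (-1)(1) = 73
L→M: (-1)(10) − (-10)(9) = 80
M→N: (-10)(5) − (-8)(10) = 30
N→O: (-8)(-4) − (-5)(5) = 57
O→P: (-5)(-1) − (-2)(-4) = -3
P→J: (-2)(-7) − (6)(-1) = 20
Σ = 319
Signed area = Σ/2 = 159.5 (positive ⇒ counter-clockwise traversal).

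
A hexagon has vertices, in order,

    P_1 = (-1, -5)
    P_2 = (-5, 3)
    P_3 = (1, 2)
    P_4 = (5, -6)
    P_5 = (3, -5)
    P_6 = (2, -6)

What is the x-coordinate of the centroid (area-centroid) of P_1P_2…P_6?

-1/22

Apply the shoelace (surveyor's) formula. First the cross-terms c_i = x_i·y_{i+1} − x_{i+1}·y_i:
  -28, -13, -16, -7, -8, -16  ⇒  2A = -88, A = -44.
Then Σ (x_i + x_{i+1})·c_i = 12, so x̄ = 12 / (6·(-44)) = -1/22.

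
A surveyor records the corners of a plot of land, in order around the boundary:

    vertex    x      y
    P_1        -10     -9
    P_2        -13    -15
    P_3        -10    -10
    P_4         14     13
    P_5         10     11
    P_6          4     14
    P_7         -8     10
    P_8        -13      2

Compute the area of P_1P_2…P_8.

Apply the surveyor's formula: 2A = Σ (x_i·y_{i+1} − x_{i+1}·y_i), indices taken mod 8.
Cross-terms: 33, -20, 10, 24, 96, 152, 114, 137  ⇒  Σ = 546
Area = |Σ|/2 = 273.

273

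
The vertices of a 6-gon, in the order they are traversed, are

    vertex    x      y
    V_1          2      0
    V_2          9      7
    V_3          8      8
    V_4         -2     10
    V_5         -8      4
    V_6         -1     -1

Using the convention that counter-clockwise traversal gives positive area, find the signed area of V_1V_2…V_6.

Apply the shoelace formula: 2A = Σ (x_i·y_{i+1} − x_{i+1}·y_i), indices taken mod 6.
V_1→V_2: (2)(7) − (9)(0) = 14
V_2→V_3: (9)(8) − (8)(7) = 16
V_3→V_4: (8)(10) − (-2)(8) = 96
V_4→V_5: (-2)(4) − (-8)(10) = 72
V_5→V_6: (-8)(-1) − (-1)(4) = 12
V_6→V_1: (-1)(0) − (2)(-1) = 2
Σ = 212
Signed area = Σ/2 = 106 (positive ⇒ counter-clockwise traversal).

106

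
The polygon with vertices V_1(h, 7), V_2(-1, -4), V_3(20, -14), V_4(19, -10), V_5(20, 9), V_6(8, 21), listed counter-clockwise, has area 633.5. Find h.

-13

Write out the shoelace sum; only the two edges meeting at V_1 involve h:
2·Area = [(8·7 − h·21) + (h·(-4) − (-1)·7)] + 879
       = -25·h + 942 = 1267
⇒ h = -13.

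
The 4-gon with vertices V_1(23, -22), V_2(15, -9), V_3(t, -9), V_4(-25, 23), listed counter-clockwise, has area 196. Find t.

19

The doubled signed area Σ (x_i y_{i+1} − x_{i+1} y_i) is linear in t.
With t=0 it equals -216; the coefficient of t is 32 (from the two edges through V_3).
So 32·t + -216 = 2·196 = 392 ⇒ t = 19.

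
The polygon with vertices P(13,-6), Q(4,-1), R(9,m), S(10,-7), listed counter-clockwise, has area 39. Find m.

Write out the shoelace sum; only the two edges meeting at R involve m:
2·Area = [(4·m − 9·(-1)) + (9·(-7) − 10·m)] + 42
       = -6·m + -12 = 78
⇒ m = -15.

-15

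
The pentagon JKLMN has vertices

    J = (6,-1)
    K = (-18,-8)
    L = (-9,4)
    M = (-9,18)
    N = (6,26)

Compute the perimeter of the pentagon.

|JK| = √((-24)² + (-7)²) = √625 = 25
|KL| = √((9)² + (12)²) = √225 = 15
|LM| = √((0)² + (14)²) = √196 = 14
|MN| = √((15)² + (8)²) = √289 = 17
|NJ| = √((0)² + (-27)²) = √729 = 27
Perimeter = 25 + 15 + 14 + 17 + 27 = 98.

98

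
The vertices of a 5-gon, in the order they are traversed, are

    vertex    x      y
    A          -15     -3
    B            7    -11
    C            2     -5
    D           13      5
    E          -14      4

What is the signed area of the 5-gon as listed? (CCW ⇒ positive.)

Apply the shoelace (surveyor's) formula: 2A = Σ (x_i·y_{i+1} − x_{i+1}·y_i), indices taken mod 5.
A→B: (-15)(-11) − (7)(-3) = 186
B→C: (7)(-5) − (2)(-11) = -13
C→D: (2)(5) − (13)(-5) = 75
D→E: (13)(4) − (-14)(5) = 122
E→A: (-14)(-3) − (-15)(4) = 102
Σ = 472
Signed area = Σ/2 = 236 (positive ⇒ counter-clockwise traversal).

236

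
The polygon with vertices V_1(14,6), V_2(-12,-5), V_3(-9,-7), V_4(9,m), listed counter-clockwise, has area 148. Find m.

-6

The doubled signed area Σ (x_i y_{i+1} − x_{i+1} y_i) is linear in m.
With m=0 it equals 158; the coefficient of m is -23 (from the two edges through V_4).
So -23·m + 158 = 2·148 = 296 ⇒ m = -6.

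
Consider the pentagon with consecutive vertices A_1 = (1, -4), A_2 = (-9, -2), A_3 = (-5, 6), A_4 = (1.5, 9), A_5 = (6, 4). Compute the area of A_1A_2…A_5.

Apply the surveyor's formula: 2A = Σ (x_i·y_{i+1} − x_{i+1}·y_i), indices taken mod 5.
Cross-terms: -38, -64, -54, -48, -28  ⇒  Σ = -232
Area = |Σ|/2 = 116.

116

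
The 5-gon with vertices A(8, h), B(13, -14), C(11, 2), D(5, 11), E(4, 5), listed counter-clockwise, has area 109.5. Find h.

-11

Write out the shoelace sum; only the two edges meeting at A involve h:
2·Area = [(4·h − 8·5) + (8·(-14) − 13·h)] + 272
       = -9·h + 120 = 219
⇒ h = -11.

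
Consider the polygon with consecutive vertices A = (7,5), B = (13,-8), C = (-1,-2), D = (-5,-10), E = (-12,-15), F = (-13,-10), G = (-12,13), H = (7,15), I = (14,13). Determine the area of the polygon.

Apply the shoelace formula: 2A = Σ (x_i·y_{i+1} − x_{i+1}·y_i), indices taken mod 9.
A→B: (7)(-8) − (13)(5) = -121
B→C: (13)(-2) − (-1)(-8) = -34
C→D: (-1)(-10) − (-5)(-2) = 0
D→E: (-5)(-15) − (-12)(-10) = -45
E→F: (-12)(-10) − (-13)(-15) = -75
F→G: (-13)(13) − (-12)(-10) = -289
G→H: (-12)(15) − (7)(13) = -271
H→I: (7)(13) − (14)(15) = -119
I→A: (14)(5) − (7)(13) = -21
Σ = -975
Area = |Σ|/2 = 487.5.

487.5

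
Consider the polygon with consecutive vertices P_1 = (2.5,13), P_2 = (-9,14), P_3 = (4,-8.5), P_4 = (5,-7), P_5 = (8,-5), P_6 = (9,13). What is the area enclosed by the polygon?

Apply the surveyor's formula: 2A = Σ (x_i·y_{i+1} − x_{i+1}·y_i), indices taken mod 6.
Σ = (152) + (20.5) + (14.5) + (31) + (149) + (84.5) = 451.5
Area = |Σ|/2 = 225.75.

225.75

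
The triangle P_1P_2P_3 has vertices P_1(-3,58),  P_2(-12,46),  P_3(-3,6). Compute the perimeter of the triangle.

|P_1P_2| = √((-9)² + (-12)²) = √225 = 15
|P_2P_3| = √((9)² + (-40)²) = √1681 = 41
|P_3P_1| = √((0)² + (52)²) = √2704 = 52
Perimeter = 15 + 41 + 52 = 108.

108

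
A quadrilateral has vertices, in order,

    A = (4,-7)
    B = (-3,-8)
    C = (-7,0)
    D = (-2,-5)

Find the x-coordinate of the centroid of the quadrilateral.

-13/6

Apply the shoelace formula. First the cross-terms c_i = x_i·y_{i+1} − x_{i+1}·y_i:
  -53, -56, 35, 34  ⇒  2A = -40, A = -20.
Then Σ (x_i + x_{i+1})·c_i = 260, so x̄ = 260 / (6·(-20)) = -13/6.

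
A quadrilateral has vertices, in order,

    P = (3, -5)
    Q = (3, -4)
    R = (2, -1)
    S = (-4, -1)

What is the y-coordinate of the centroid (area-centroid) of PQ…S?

-178/75

Apply the surveyor's formula. First the cross-terms c_i = x_i·y_{i+1} − x_{i+1}·y_i:
  3, 5, -6, 23  ⇒  2A = 25, A = 12.5.
Then Σ (y_i + y_{i+1})·c_i = -178, so ȳ = -178 / (6·12.5) = -178/75.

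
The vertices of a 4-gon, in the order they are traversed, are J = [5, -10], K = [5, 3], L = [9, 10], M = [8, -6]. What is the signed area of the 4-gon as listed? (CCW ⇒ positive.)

-48

J→K: (5)(3) − (5)(-10) = 65
K→L: (5)(10) − (9)(3) = 23
L→M: (9)(-6) − (8)(10) = -134
M→J: (8)(-10) − (5)(-6) = -50
Σ = -96
Signed area = Σ/2 = -48 (negative ⇒ clockwise traversal).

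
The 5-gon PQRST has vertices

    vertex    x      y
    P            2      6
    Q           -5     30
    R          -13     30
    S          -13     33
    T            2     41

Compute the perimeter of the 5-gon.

|PQ| = √((-7)² + (24)²) = √625 = 25
|QR| = √((-8)² + (0)²) = √64 = 8
|RS| = √((0)² + (3)²) = √9 = 3
|ST| = √((15)² + (8)²) = √289 = 17
|TP| = √((0)² + (-35)²) = √1225 = 35
Perimeter = 25 + 8 + 3 + 17 + 35 = 88.

88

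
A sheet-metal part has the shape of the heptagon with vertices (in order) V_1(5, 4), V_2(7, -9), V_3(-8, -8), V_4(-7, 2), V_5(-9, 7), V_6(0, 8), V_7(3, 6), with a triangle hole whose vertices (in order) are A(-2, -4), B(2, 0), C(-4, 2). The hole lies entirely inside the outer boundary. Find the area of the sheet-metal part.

Outer boundary:
Apply Gauss's area formula: 2A = Σ (x_i·y_{i+1} − x_{i+1}·y_i), indices taken mod 7.
V_1→V_2: (5)(-9) − (7)(4) = -73
V_2→V_3: (7)(-8) − (-8)(-9) = -128
V_3→V_4: (-8)(2) − (-7)(-8) = -72
V_4→V_5: (-7)(7) − (-9)(2) = -31
V_5→V_6: (-9)(8) − (0)(7) = -72
V_6→V_7: (0)(6) − (3)(8) = -24
V_7→V_1: (3)(4) − (5)(6) = -18
Σ = -418
Area = |Σ|/2 = 209.
Hole:
Apply the surveyor's formula: 2A = Σ (x_i·y_{i+1} − x_{i+1}·y_i), indices taken mod 3.
Σ = (8) + (4) + (20) = 32
Area = |Σ|/2 = 16.
Net area = 209 − 16 = 193.

193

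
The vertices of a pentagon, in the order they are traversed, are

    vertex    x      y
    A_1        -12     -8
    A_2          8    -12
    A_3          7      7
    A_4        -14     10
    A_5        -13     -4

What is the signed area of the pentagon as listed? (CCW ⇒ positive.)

Apply the surveyor's formula: 2A = Σ (x_i·y_{i+1} − x_{i+1}·y_i), indices taken mod 5.
Σ = (208) + (140) + (168) + (186) + (56) = 758
Signed area = Σ/2 = 379 (positive ⇒ counter-clockwise traversal).

379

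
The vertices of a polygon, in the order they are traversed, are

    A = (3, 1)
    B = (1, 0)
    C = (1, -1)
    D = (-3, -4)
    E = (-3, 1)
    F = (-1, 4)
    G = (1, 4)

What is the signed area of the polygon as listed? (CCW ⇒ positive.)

-27

Apply the shoelace formula: 2A = Σ (x_i·y_{i+1} − x_{i+1}·y_i), indices taken mod 7.
Cross-terms: -1, -1, -7, -15, -11, -8, -11  ⇒  Σ = -54
Signed area = Σ/2 = -27 (negative ⇒ clockwise traversal).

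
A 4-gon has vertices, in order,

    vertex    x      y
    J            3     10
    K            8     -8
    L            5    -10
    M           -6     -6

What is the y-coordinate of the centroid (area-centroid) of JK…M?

Apply Gauss's area formula. First the cross-terms c_i = x_i·y_{i+1} − x_{i+1}·y_i:
  -104, -40, -90, -42  ⇒  2A = -276, A = -138.
Then Σ (y_i + y_{i+1})·c_i = 1784, so ȳ = 1784 / (6·(-138)) = -446/207.

-446/207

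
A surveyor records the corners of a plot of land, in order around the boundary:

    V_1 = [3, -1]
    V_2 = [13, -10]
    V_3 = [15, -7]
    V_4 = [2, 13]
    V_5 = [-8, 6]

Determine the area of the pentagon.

178.5

Apply the surveyor's formula: 2A = Σ (x_i·y_{i+1} − x_{i+1}·y_i), indices taken mod 5.
Cross-terms: -17, 59, 209, 116, -10  ⇒  Σ = 357
Area = |Σ|/2 = 178.5.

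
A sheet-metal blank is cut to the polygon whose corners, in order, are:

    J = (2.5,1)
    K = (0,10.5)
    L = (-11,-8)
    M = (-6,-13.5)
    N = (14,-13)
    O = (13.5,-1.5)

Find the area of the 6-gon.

J→K: (2.5)(10.5) − (0)(1) = 26.25
K→L: (0)(-8) − (-11)(10.5) = 115.5
L→M: (-11)(-13.5) − (-6)(-8) = 100.5
M→N: (-6)(-13) − (14)(-13.5) = 267
N→O: (14)(-1.5) − (13.5)(-13) = 154.5
O→J: (13.5)(1) − (2.5)(-1.5) = 17.25
Σ = 681
Area = |Σ|/2 = 340.5.

340.5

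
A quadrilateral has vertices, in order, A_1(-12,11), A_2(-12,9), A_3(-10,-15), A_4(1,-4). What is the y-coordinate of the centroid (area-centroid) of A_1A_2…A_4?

-47/18

Apply the shoelace formula. First the cross-terms c_i = x_i·y_{i+1} − x_{i+1}·y_i:
  24, 270, 55, -37  ⇒  2A = 312, A = 156.
Then Σ (y_i + y_{i+1})·c_i = -2444, so ȳ = -2444 / (6·156) = -47/18.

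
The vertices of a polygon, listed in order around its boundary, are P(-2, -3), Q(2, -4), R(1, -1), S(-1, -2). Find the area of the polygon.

Apply Gauss's area formula: 2A = Σ (x_i·y_{i+1} − x_{i+1}·y_i), indices taken mod 4.
Cross-terms: 14, 2, -3, -1  ⇒  Σ = 12
Area = |Σ|/2 = 6.

6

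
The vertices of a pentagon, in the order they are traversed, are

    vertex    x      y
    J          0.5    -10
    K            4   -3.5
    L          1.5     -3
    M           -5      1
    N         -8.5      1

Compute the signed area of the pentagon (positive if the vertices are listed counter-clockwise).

53

Apply the surveyor's formula: 2A = Σ (x_i·y_{i+1} − x_{i+1}·y_i), indices taken mod 5.
J→K: (0.5)(-3.5) − (4)(-10) = 38.25
K→L: (4)(-3) − (1.5)(-3.5) = -6.75
L→M: (1.5)(1) − (-5)(-3) = -13.5
M→N: (-5)(1) − (-8.5)(1) = 3.5
N→J: (-8.5)(-10) − (0.5)(1) = 84.5
Σ = 106
Signed area = Σ/2 = 53 (positive ⇒ counter-clockwise traversal).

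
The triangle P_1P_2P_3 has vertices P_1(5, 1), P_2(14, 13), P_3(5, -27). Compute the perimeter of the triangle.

|P_1P_2| = √((9)² + (12)²) = √225 = 15
|P_2P_3| = √((-9)² + (-40)²) = √1681 = 41
|P_3P_1| = √((0)² + (28)²) = √784 = 28
Perimeter = 15 + 41 + 28 = 84.

84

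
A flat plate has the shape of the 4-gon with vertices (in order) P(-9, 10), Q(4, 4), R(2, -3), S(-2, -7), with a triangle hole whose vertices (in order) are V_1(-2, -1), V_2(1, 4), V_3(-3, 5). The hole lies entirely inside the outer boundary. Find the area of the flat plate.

Outer boundary:
Apply Gauss's area formula: 2A = Σ (x_i·y_{i+1} − x_{i+1}·y_i), indices taken mod 4.
Σ = (-76) + (-20) + (-20) + (-83) = -199
Area = |Σ|/2 = 99.5.
Hole:
Apply the shoelace (surveyor's) formula: 2A = Σ (x_i·y_{i+1} − x_{i+1}·y_i), indices taken mod 3.
Σ = (-7) + (17) + (13) = 23
Area = |Σ|/2 = 11.5.
Net area = 99.5 − 11.5 = 88.

88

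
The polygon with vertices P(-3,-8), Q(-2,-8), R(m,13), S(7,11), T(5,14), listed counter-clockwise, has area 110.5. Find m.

15

Write out the shoelace sum; only the two edges meeting at R involve m:
2·Area = [((-2)·13 − m·(-8)) + (m·11 − 7·13)] + 53
       = 19·m + -64 = 221
⇒ m = 15.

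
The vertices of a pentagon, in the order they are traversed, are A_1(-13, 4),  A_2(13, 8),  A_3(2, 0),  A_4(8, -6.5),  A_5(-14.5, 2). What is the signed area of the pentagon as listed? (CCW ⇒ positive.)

-147.625

Cross-terms: -156, -16, -13, -78.25, -32  ⇒  Σ = -295.25
Signed area = Σ/2 = -147.625 (negative ⇒ clockwise traversal).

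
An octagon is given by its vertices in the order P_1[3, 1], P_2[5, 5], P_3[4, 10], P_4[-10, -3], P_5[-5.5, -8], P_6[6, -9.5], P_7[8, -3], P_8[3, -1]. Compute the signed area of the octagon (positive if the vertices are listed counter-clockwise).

Σ = (10) + (30) + (88) + (63.5) + (100.25) + (58) + (1) + (6) = 356.75
Signed area = Σ/2 = 178.375 (positive ⇒ counter-clockwise traversal).

178.375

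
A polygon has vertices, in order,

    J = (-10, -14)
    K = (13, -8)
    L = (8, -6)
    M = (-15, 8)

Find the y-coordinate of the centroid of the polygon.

-115/24

Apply the shoelace (surveyor's) formula. First the cross-terms c_i = x_i·y_{i+1} − x_{i+1}·y_i:
  262, -14, -26, 290  ⇒  2A = 512, A = 256.
Then Σ (y_i + y_{i+1})·c_i = -7360, so ȳ = -7360 / (6·256) = -115/24.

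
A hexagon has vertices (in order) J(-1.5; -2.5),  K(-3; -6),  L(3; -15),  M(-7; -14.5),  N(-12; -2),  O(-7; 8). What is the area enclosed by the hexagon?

Apply the surveyor's formula: 2A = Σ (x_i·y_{i+1} − x_{i+1}·y_i), indices taken mod 6.
Σ = (1.5) + (63) + (-148.5) + (-160) + (-110) + (29.5) = -324.5
Area = |Σ|/2 = 162.25.

162.25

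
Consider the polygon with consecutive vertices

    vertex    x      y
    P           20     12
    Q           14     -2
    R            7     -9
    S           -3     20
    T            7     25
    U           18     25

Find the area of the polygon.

Apply Gauss's area formula: 2A = Σ (x_i·y_{i+1} − x_{i+1}·y_i), indices taken mod 6.
Cross-terms: -208, -112, 113, -215, -275, -284  ⇒  Σ = -981
Area = |Σ|/2 = 490.5.

490.5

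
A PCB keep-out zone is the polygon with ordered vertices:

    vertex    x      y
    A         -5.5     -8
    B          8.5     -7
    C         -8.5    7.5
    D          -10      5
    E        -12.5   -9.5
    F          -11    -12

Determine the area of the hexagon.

184.125

Σ = (106.5) + (4.25) + (32.5) + (157.5) + (45.5) + (22) = 368.25
Area = |Σ|/2 = 184.125.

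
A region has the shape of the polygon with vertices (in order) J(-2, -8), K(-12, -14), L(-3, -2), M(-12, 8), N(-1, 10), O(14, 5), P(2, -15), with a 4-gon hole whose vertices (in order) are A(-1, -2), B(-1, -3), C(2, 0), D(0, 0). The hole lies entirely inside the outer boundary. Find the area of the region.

325

Outer boundary:
Apply the shoelace (surveyor's) formula: 2A = Σ (x_i·y_{i+1} − x_{i+1}·y_i), indices taken mod 7.
Σ = (-68) + (-18) + (-48) + (-112) + (-145) + (-220) + (-46) = -657
Area = |Σ|/2 = 328.5.
Hole:
Σ = (1) + (6) + (0) + (0) = 7
Area = |Σ|/2 = 3.5.
Net area = 328.5 − 3.5 = 325.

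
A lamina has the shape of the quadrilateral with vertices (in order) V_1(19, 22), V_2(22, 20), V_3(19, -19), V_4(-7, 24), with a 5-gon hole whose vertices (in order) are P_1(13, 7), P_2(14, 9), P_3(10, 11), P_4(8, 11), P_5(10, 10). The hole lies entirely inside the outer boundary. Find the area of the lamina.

Outer boundary:
Cross-terms: -104, -798, 323, -610  ⇒  Σ = -1189
Area = |Σ|/2 = 594.5.
Hole:
Apply the shoelace formula: 2A = Σ (x_i·y_{i+1} − x_{i+1}·y_i), indices taken mod 5.
Cross-terms: 19, 64, 22, -30, -60  ⇒  Σ = 15
Area = |Σ|/2 = 7.5.
Net area = 594.5 − 7.5 = 587.

587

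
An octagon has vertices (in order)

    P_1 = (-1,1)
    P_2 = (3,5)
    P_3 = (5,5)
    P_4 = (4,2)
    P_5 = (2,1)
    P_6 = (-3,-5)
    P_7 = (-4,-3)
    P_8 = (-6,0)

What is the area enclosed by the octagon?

Apply the surveyor's formula: 2A = Σ (x_i·y_{i+1} − x_{i+1}·y_i), indices taken mod 8.
Cross-terms: -8, -10, -10, 0, -7, -11, -18, -6  ⇒  Σ = -70
Area = |Σ|/2 = 35.

35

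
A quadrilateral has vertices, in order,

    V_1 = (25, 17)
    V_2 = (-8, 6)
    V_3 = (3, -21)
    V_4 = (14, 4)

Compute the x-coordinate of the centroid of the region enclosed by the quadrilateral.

167/30

Apply the shoelace formula. First the cross-terms c_i = x_i·y_{i+1} − x_{i+1}·y_i:
  286, 150, 306, 138  ⇒  2A = 880, A = 440.
Then Σ (x_i + x_{i+1})·c_i = 14696, so x̄ = 14696 / (6·440) = 167/30.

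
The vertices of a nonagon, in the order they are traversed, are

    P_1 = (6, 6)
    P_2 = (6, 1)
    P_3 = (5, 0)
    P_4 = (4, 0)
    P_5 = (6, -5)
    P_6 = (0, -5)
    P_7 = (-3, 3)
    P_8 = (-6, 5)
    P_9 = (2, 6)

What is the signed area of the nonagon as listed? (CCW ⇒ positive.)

Apply the shoelace formula: 2A = Σ (x_i·y_{i+1} − x_{i+1}·y_i), indices taken mod 9.
Σ = (-30) + (-5) + (0) + (-20) + (-30) + (-15) + (3) + (-46) + (-24) = -167
Signed area = Σ/2 = -83.5 (negative ⇒ clockwise traversal).

-83.5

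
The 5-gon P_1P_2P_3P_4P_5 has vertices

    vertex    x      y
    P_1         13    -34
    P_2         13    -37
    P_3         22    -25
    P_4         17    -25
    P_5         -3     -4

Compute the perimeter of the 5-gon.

|P_1P_2| = √((0)² + (-3)²) = √9 = 3
|P_2P_3| = √((9)² + (12)²) = √225 = 15
|P_3P_4| = √((-5)² + (0)²) = √25 = 5
|P_4P_5| = √((-20)² + (21)²) = √841 = 29
|P_5P_1| = √((16)² + (-30)²) = √1156 = 34
Perimeter = 3 + 15 + 5 + 29 + 34 = 86.

86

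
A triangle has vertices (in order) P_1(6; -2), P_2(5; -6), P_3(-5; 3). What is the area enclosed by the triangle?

Σ = (-26) + (-15) + (-8) = -49
Area = |Σ|/2 = 24.5.

24.5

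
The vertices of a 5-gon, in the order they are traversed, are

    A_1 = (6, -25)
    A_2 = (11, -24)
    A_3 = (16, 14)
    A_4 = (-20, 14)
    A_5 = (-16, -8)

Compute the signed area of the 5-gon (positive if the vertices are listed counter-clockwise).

1002.5

Apply the shoelace (surveyor's) formula: 2A = Σ (x_i·y_{i+1} − x_{i+1}·y_i), indices taken mod 5.
A_1→A_2: (6)(-24) − (11)(-25) = 131
A_2→A_3: (11)(14) − (16)(-24) = 538
A_3→A_4: (16)(14) − (-20)(14) = 504
A_4→A_5: (-20)(-8) − (-16)(14) = 384
A_5→A_1: (-16)(-25) − (6)(-8) = 448
Σ = 2005
Signed area = Σ/2 = 1002.5 (positive ⇒ counter-clockwise traversal).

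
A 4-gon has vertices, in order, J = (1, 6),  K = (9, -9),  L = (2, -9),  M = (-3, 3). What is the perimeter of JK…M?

|JK| = √((8)² + (-15)²) = √289 = 17
|KL| = √((-7)² + (0)²) = √49 = 7
|LM| = √((-5)² + (12)²) = √169 = 13
|MJ| = √((4)² + (3)²) = √25 = 5
Perimeter = 17 + 7 + 13 + 5 = 42.

42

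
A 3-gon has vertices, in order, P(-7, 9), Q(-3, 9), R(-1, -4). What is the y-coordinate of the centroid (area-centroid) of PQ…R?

Apply the shoelace (surveyor's) formula. First the cross-terms c_i = x_i·y_{i+1} − x_{i+1}·y_i:
  -36, 21, -37  ⇒  2A = -52, A = -26.
Then Σ (y_i + y_{i+1})·c_i = -728, so ȳ = -728 / (6·(-26)) = 14/3.

14/3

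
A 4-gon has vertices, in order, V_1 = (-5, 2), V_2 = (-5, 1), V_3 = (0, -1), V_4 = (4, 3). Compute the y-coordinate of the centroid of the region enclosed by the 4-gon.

46/37

Apply the surveyor's formula. First the cross-terms c_i = x_i·y_{i+1} − x_{i+1}·y_i:
  5, 5, 4, 23  ⇒  2A = 37, A = 18.5.
Then Σ (y_i + y_{i+1})·c_i = 138, so ȳ = 138 / (6·18.5) = 46/37.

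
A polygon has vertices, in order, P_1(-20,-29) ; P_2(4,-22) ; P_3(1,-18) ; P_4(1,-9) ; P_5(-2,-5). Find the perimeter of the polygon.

74

|P_1P_2| = √((24)² + (7)²) = √625 = 25
|P_2P_3| = √((-3)² + (4)²) = √25 = 5
|P_3P_4| = √((0)² + (9)²) = √81 = 9
|P_4P_5| = √((-3)² + (4)²) = √25 = 5
|P_5P_1| = √((-18)² + (-24)²) = √900 = 30
Perimeter = 25 + 5 + 9 + 5 + 30 = 74.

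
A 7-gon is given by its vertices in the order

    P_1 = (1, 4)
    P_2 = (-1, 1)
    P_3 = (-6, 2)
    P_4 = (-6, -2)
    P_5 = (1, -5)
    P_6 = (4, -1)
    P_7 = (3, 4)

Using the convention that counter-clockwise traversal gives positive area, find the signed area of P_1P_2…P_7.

Apply the shoelace formula: 2A = Σ (x_i·y_{i+1} − x_{i+1}·y_i), indices taken mod 7.
Cross-terms: 5, 4, 24, 32, 19, 19, 8  ⇒  Σ = 111
Signed area = Σ/2 = 55.5 (positive ⇒ counter-clockwise traversal).

55.5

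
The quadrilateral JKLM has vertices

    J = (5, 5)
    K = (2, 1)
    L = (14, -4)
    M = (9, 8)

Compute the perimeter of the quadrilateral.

36

|JK| = √((-3)² + (-4)²) = √25 = 5
|KL| = √((12)² + (-5)²) = √169 = 13
|LM| = √((-5)² + (12)²) = √169 = 13
|MJ| = √((-4)² + (-3)²) = √25 = 5
Perimeter = 5 + 13 + 13 + 5 = 36.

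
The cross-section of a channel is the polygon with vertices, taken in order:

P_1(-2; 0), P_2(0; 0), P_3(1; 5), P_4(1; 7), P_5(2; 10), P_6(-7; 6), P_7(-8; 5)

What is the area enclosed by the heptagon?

Apply the surveyor's formula: 2A = Σ (x_i·y_{i+1} − x_{i+1}·y_i), indices taken mod 7.
Σ = (0) + (0) + (2) + (-4) + (82) + (13) + (10) = 103
Area = |Σ|/2 = 51.5.

51.5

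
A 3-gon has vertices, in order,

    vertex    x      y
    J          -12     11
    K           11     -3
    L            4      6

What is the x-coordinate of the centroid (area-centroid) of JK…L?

1

Apply the shoelace formula. First the cross-terms c_i = x_i·y_{i+1} − x_{i+1}·y_i:
  -85, 78, 116  ⇒  2A = 109, A = 54.5.
Then Σ (x_i + x_{i+1})·c_i = 327, so x̄ = 327 / (6·54.5) = 1.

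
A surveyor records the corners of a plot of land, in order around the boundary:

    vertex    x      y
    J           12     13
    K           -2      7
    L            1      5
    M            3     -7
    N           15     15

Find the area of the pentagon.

118

Apply the surveyor's formula: 2A = Σ (x_i·y_{i+1} − x_{i+1}·y_i), indices taken mod 5.
Σ = (110) + (-17) + (-22) + (150) + (15) = 236
Area = |Σ|/2 = 118.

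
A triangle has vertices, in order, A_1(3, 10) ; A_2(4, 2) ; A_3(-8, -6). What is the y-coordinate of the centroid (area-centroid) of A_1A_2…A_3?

2

Apply the shoelace (surveyor's) formula. First the cross-terms c_i = x_i·y_{i+1} − x_{i+1}·y_i:
  -34, -8, -62  ⇒  2A = -104, A = -52.
Then Σ (y_i + y_{i+1})·c_i = -624, so ȳ = -624 / (6·(-52)) = 2.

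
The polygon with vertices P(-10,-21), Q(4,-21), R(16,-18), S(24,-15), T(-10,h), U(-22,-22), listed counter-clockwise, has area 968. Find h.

19

Write out the shoelace sum; only the two edges meeting at T involve h:
2·Area = [(24·h − (-10)·(-15)) + ((-10)·(-22) − (-22)·h)] + 992
       = 46·h + 1062 = 1936
⇒ h = 19.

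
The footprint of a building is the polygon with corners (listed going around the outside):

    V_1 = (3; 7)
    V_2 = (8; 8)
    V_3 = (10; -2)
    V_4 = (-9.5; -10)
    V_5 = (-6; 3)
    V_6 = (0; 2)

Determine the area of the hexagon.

Apply the shoelace formula: 2A = Σ (x_i·y_{i+1} − x_{i+1}·y_i), indices taken mod 6.
V_1→V_2: (3)(8) − (8)(7) = -32
V_2→V_3: (8)(-2) − (10)(8) = -96
V_3→V_4: (10)(-10) − (-9.5)(-2) = -119
V_4→V_5: (-9.5)(3) − (-6)(-10) = -88.5
V_5→V_6: (-6)(2) − (0)(3) = -12
V_6→V_1: (0)(7) − (3)(2) = -6
Σ = -353.5
Area = |Σ|/2 = 176.75.

176.75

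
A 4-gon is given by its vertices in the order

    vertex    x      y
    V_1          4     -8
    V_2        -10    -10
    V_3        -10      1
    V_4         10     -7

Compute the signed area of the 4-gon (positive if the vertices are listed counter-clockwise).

-111

Apply the shoelace (surveyor's) formula: 2A = Σ (x_i·y_{i+1} − x_{i+1}·y_i), indices taken mod 4.
V_1→V_2: (4)(-10) − (-10)(-8) = -120
V_2→V_3: (-10)(1) − (-10)(-10) = -110
V_3→V_4: (-10)(-7) − (10)(1) = 60
V_4→V_1: (10)(-8) − (4)(-7) = -52
Σ = -222
Signed area = Σ/2 = -111 (negative ⇒ clockwise traversal).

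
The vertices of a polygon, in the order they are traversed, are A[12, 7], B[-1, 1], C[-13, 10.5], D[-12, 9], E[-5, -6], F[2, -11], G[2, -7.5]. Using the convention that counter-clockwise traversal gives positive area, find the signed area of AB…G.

162.75

A→B: (12)(1) − (-1)(7) = 19
B→C: (-1)(10.5) − (-13)(1) = 2.5
C→D: (-13)(9) − (-12)(10.5) = 9
D→E: (-12)(-6) − (-5)(9) = 117
E→F: (-5)(-11) − (2)(-6) = 67
F→G: (2)(-7.5) − (2)(-11) = 7
G→A: (2)(7) − (12)(-7.5) = 104
Σ = 325.5
Signed area = Σ/2 = 162.75 (positive ⇒ counter-clockwise traversal).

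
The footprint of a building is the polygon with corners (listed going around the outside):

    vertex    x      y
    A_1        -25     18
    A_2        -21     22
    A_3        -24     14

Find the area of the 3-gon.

10

Apply the surveyor's formula: 2A = Σ (x_i·y_{i+1} − x_{i+1}·y_i), indices taken mod 3.
Σ = (-172) + (234) + (-82) = -20
Area = |Σ|/2 = 10.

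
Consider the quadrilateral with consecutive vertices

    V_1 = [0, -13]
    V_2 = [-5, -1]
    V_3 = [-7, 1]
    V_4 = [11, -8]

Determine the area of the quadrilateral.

Σ = (-65) + (-12) + (45) + (-143) = -175
Area = |Σ|/2 = 87.5.

87.5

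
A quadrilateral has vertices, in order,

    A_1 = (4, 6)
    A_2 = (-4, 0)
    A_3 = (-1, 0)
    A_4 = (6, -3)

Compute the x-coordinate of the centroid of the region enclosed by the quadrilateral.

2.2

Apply the shoelace (surveyor's) formula. First the cross-terms c_i = x_i·y_{i+1} − x_{i+1}·y_i:
  24, 0, 3, 48  ⇒  2A = 75, A = 37.5.
Then Σ (x_i + x_{i+1})·c_i = 495, so x̄ = 495 / (6·37.5) = 2.2.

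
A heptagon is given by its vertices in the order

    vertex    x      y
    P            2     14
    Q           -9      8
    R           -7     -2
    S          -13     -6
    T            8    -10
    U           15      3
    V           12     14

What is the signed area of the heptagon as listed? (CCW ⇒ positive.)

449

Apply the surveyor's formula: 2A = Σ (x_i·y_{i+1} − x_{i+1}·y_i), indices taken mod 7.
Σ = (142) + (74) + (16) + (178) + (174) + (174) + (140) = 898
Signed area = Σ/2 = 449 (positive ⇒ counter-clockwise traversal).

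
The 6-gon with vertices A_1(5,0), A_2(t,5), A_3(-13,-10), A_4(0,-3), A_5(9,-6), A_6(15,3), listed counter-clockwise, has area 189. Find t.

The doubled signed area Σ (x_i y_{i+1} − x_{i+1} y_i) is linear in t.
With t=0 it equals 258; the coefficient of t is -10 (from the two edges through A_2).
So -10·t + 258 = 2·189 = 378 ⇒ t = -12.

-12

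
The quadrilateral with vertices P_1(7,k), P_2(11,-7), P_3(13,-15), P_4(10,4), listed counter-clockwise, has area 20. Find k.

Write out the shoelace sum; only the two edges meeting at P_1 involve k:
2·Area = [(10·k − 7·4) + (7·(-7) − 11·k)] + 128
       = -1·k + 51 = 40
⇒ k = 11.

11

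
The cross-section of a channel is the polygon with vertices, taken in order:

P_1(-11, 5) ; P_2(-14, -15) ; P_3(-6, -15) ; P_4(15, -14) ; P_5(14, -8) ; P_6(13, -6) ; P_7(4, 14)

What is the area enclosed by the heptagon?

570

Apply the surveyor's formula: 2A = Σ (x_i·y_{i+1} − x_{i+1}·y_i), indices taken mod 7.
Σ = (235) + (120) + (309) + (76) + (20) + (206) + (174) = 1140
Area = |Σ|/2 = 570.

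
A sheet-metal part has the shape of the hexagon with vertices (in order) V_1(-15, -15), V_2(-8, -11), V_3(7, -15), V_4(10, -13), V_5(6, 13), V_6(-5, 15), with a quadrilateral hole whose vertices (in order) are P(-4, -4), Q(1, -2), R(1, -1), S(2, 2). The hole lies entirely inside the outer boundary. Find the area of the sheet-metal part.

Outer boundary:
Apply the surveyor's formula: 2A = Σ (x_i·y_{i+1} − x_{i+1}·y_i), indices taken mod 6.
Σ = (45) + (197) + (59) + (208) + (155) + (300) = 964
Area = |Σ|/2 = 482.
Hole:
Apply Gauss's area formula: 2A = Σ (x_i·y_{i+1} − x_{i+1}·y_i), indices taken mod 4.
P→Q: (-4)(-2) − (1)(-4) = 12
Q→R: (1)(-1) − (1)(-2) = 1
R→S: (1)(2) − (2)(-1) = 4
S→P: (2)(-4) − (-4)(2) = 0
Σ = 17
Area = |Σ|/2 = 8.5.
Net area = 482 − 8.5 = 473.5.

473.5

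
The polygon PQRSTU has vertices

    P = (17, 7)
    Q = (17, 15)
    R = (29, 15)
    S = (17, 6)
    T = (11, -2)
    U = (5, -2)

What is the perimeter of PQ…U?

|PQ| = √((0)² + (8)²) = √64 = 8
|QR| = √((12)² + (0)²) = √144 = 12
|RS| = √((-12)² + (-9)²) = √225 = 15
|ST| = √((-6)² + (-8)²) = √100 = 10
|TU| = √((-6)² + (0)²) = √36 = 6
|UP| = √((12)² + (9)²) = √225 = 15
Perimeter = 8 + 12 + 15 + 10 + 6 + 15 = 66.

66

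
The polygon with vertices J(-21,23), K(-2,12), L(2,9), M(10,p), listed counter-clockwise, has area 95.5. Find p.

The doubled signed area Σ (x_i y_{i+1} − x_{i+1} y_i) is linear in p.
With p=0 it equals -108; the coefficient of p is 23 (from the two edges through M).
So 23·p + -108 = 2·95.5 = 191 ⇒ p = 13.

13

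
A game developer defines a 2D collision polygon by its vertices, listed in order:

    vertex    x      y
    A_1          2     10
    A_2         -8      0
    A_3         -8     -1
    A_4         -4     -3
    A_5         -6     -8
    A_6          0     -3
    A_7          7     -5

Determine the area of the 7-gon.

Apply the shoelace formula: 2A = Σ (x_i·y_{i+1} − x_{i+1}·y_i), indices taken mod 7.
Σ = (80) + (8) + (20) + (14) + (18) + (21) + (80) = 241
Area = |Σ|/2 = 120.5.

120.5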